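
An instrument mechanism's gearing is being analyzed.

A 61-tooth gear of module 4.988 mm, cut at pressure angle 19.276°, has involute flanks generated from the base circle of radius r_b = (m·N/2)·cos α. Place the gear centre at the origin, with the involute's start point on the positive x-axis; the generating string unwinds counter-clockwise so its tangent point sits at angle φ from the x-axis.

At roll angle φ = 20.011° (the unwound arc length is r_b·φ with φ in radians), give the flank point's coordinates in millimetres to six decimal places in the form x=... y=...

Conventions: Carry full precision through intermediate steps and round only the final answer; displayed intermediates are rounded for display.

x=152.098533 y=2.014563

class = single-mesh tooth geometry [base-circle involute, m = 4.988, 61T]
pitch radius r_p = m·N/2 = 4.988·61/2 = 152.134000
base radius r_b = r_p·cos α = 152.134000·cos 19.276° = 143.605264
roll angle φ = 20.011° = 0.34925784 rad
x = r_b·(cos φ + φ·sin φ) = 152.098533
y = r_b·(sin φ − φ·cos φ) = 2.014563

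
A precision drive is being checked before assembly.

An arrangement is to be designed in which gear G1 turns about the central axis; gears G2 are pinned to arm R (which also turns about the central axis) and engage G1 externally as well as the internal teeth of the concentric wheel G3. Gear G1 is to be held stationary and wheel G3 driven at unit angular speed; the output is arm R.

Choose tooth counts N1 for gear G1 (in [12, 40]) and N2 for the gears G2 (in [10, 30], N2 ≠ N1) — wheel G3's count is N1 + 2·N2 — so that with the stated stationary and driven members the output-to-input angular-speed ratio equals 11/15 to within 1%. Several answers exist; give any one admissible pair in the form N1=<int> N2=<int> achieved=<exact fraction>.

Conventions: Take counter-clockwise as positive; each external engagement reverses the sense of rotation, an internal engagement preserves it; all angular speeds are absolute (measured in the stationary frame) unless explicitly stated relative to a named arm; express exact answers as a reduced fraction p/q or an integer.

design class (target 11/15): planetary set
Willis with ω_sun = 0: ω_arm/ω_ring = N3/(N1+N3); set equal to 11/15  ⇒  N3/N1 = (11/15)/(1 − 11/15) = 11/4
N3 = N1 + 2·N2  ⇒  N2/N1 = (N3/N1 − 1)/2 = (11/4 − 1)/2 = 7/8
smallest multiple with N1 ≥ 12 and N2 ≥ 10: k = 2  ⇒  N1 = 2·8 = 16, N2 = 2·7 = 14 (N1 ≤ 40, N2 ≤ 30, N2 ≠ N1 ✓), N3 = 16 + 2·14 = 44
check: N3/(N1+N3) with N1 = 16, N3 = 44 gives 11/15; |achieved − target| = 0 ≤ 11/1500 ✓

N1=16 N2=14 achieved=11/15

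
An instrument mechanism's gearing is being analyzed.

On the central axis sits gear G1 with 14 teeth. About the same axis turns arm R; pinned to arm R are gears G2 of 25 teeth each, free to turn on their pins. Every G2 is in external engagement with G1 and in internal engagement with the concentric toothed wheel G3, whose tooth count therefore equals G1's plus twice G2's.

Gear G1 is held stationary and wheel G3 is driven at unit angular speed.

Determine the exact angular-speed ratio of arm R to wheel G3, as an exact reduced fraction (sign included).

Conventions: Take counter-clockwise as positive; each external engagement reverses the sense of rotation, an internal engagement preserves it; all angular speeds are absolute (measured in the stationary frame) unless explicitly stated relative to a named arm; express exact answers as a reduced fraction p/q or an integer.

32/39

class = planetary set [G3 = 14+2·25 = 64; Willis about the carrier]
ring teeth: 14 + 2·25 = 64
14(ω_sun−ω_arm) = −64(ω_ring−ω_arm),  ω_sun = 0, ω_ring = 1
14(0−ω_arm) = −64(1−ω_arm)  ⇒  78·ω_arm = 64  ⇒  ω_arm = 32/39
ω_out/ω_in = 32/39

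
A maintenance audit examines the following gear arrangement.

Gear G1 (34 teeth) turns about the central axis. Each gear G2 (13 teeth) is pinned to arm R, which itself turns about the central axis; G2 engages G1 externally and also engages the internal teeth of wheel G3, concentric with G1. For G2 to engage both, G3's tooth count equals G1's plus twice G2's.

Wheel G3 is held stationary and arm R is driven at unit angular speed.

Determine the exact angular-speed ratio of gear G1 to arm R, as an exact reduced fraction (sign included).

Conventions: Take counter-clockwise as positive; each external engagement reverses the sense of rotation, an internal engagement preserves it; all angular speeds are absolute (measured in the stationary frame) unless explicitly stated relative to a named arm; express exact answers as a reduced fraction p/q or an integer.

47/17

recognized (axles ride arm R): planetary set, 34/13/60 teeth
ring teeth: 34 + 2·13 = 60
34(ω_sun−ω_arm) = −60(ω_ring−ω_arm),  ω_ring = 0, ω_arm = 1
ω_sun = 1 − (60/34)(0−1) = 47/17
ω_out/ω_in = 47/17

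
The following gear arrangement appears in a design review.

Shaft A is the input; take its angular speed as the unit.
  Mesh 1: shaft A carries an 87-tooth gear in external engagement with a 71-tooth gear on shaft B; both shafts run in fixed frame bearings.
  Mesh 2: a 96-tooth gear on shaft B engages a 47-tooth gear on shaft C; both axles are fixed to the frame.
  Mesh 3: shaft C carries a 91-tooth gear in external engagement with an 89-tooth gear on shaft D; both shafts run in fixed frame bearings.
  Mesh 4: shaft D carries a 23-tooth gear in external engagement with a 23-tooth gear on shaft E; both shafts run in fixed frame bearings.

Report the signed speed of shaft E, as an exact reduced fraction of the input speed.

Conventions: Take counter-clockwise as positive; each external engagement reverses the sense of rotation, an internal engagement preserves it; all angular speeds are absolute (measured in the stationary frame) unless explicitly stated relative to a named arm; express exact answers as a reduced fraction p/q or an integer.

4-mesh fixed-axis compound train (all bearings frame-fixed)
mesh 1 [87T→71T]: |ω|/ω_in = 1×87/71 = 87/71, sense flips to −
mesh 2 [96T→47T]: |ω|/ω_in = (87/71)×96/47 = 8352/3337, sense flips to +
mesh 3 [91T→89T]: |ω|/ω_in = (8352/3337)×91/89 = 760032/296993, sense flips to −
mesh 4 [23T→23T]: |ω|/ω_in = (760032/296993)×23/23 = 760032/296993, sense flips to +
signed output speed (× input speed) = 760032/296993

760032/296993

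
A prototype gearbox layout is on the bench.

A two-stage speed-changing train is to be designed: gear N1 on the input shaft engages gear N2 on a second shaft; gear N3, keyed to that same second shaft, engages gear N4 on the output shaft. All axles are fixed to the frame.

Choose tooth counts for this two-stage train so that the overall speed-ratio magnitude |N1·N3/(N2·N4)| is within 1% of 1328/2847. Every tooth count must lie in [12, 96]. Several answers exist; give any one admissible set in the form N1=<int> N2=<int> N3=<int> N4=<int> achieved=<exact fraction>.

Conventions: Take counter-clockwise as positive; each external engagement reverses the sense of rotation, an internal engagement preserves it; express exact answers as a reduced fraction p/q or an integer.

N1=16 N2=39 N3=83 N4=73 achieved=1328/2847

2-stage fixed-axis compound train for ratio 1328/2847
target = 1328/2847 in lowest terms: an exact hit needs N1·N3 = k·1328 and N2·N4 = k·2847 for one integer k, every count in [12, 96]; additionally prefer no 1:1 stage (N1 ≠ N2, N3 ≠ N4)
k = 1: N1·N3 = 1328 = 16·83, N2·N4 = 2847 = 39·73
achieved = 16·83/(39·73) = 1328/2847; |achieved − target| = 0 ≤ 332/71175 ✓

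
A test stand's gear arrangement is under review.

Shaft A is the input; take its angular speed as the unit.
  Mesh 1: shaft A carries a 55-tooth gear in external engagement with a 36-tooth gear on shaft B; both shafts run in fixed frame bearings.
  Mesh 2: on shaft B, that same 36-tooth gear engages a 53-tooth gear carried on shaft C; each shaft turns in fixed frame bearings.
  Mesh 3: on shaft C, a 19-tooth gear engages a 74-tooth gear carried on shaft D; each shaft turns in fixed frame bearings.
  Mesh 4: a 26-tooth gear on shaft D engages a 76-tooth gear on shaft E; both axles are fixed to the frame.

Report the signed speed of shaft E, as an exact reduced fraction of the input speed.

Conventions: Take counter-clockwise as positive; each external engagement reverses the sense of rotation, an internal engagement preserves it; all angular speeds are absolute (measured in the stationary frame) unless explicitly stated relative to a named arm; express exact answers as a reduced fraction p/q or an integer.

4-mesh fixed-axis compound train (all bearings frame-fixed)
mesh 1 [55T→36T]: |ω|/ω_in = 1×55/36 = 55/36, sense flips to −
mesh 2 [36T→53T]: |ω|/ω_in = (55/36)×36/53 = 55/53, sense flips to +
mesh 3 [19T→74T]: |ω|/ω_in = (55/53)×19/74 = 1045/3922, sense flips to −
mesh 4 [26T→76T]: |ω|/ω_in = (1045/3922)×26/76 = 715/7844, sense flips to +
signed output speed (× input speed) = 715/7844

715/7844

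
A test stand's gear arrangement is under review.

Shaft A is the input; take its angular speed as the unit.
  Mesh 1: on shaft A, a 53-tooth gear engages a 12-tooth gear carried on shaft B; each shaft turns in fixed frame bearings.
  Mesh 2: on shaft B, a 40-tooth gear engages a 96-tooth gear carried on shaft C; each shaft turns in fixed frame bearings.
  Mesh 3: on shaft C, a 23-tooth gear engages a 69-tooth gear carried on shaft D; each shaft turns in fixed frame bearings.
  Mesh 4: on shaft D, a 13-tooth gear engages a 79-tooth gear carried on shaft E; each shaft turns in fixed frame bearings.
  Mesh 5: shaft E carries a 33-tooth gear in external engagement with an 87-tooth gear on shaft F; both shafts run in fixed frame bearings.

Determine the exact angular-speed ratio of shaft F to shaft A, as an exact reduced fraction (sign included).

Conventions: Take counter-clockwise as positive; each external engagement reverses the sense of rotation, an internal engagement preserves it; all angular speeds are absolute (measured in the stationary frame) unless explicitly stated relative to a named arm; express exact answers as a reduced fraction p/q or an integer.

-37895/989712

class = fixed-axis compound train [5 meshes; 5 ratios multiply, 5 sense flips]
mesh 1 [53T→12T]: running ratio 53/12, sense −
mesh 2 [40T→96T]: running ratio 265/144, sense +
mesh 3 [23T→69T]: running ratio 265/432, sense −
mesh 4 [13T→79T]: running ratio 3445/34128, sense +
mesh 5 [33T→87T]: running ratio 37895/989712, sense −
ω_out/ω_in = -37895/989712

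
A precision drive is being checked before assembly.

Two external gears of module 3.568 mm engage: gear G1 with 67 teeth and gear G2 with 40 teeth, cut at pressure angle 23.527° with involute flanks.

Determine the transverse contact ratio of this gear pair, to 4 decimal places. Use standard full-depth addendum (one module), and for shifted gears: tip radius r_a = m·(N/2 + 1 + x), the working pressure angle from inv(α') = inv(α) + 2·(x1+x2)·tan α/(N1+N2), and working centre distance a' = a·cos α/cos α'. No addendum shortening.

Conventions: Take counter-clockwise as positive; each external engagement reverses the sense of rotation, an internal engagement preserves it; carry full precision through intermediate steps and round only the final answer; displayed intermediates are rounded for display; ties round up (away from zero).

1.5930

topology: single-mesh involute geometry — m = 3.568, 67T/40T pair
base radii: r_b1 = 109.591884, r_b2 = 65.427991
tip radii: r_a1 = 123.096000, r_a2 = 74.928000
no profile shift: α' = α, a' = a
action lengths: √(r_a1²−r_b1²) = 56.055723, √(r_a2²−r_b2²) = 36.515520
base pitch p_b = π·m·cos α = 10.277405
CR = (56.055723 + 36.515520 − 190.888000·sin 23.52700°)/10.277405 = 1.593043
contact ratio ≈ 1.5930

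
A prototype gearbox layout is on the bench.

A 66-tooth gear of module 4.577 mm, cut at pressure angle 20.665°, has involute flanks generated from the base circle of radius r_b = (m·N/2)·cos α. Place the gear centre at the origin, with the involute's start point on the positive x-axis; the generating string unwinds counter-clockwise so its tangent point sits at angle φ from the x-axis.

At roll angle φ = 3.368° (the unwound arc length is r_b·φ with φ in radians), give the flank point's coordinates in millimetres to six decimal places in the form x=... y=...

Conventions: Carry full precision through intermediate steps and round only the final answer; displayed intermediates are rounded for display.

topology: single-mesh involute geometry — m = 4.577, N = 66
pitch radius r_p = m·N/2 = 4.577·66/2 = 151.041000
base radius r_b = r_p·cos α = 151.041000·cos 20.665° = 141.322989
roll angle φ = 3.368° = 0.05878269 rad
x = r_b·(cos φ + φ·sin φ) = 141.566942
y = r_b·(sin φ − φ·cos φ) = 0.009565

x=141.566942 y=0.009565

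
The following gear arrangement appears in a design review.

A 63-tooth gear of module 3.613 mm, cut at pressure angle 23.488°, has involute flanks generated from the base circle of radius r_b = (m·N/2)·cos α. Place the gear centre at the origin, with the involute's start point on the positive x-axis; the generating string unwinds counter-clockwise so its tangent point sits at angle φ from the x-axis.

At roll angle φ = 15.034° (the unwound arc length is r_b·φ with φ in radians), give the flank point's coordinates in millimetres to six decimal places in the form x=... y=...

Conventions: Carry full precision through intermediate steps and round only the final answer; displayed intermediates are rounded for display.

x=107.911306 y=0.624248

class = single-mesh tooth geometry [base-circle involute, m = 3.613, 63T]
pitch radius r_p = m·N/2 = 3.613·63/2 = 113.809500
base radius r_b = r_p·cos α = 113.809500·cos 23.488° = 104.379651
roll angle φ = 15.034° = 0.26239280 rad
x = r_b·(cos φ + φ·sin φ) = 107.911306
y = r_b·(sin φ − φ·cos φ) = 0.624248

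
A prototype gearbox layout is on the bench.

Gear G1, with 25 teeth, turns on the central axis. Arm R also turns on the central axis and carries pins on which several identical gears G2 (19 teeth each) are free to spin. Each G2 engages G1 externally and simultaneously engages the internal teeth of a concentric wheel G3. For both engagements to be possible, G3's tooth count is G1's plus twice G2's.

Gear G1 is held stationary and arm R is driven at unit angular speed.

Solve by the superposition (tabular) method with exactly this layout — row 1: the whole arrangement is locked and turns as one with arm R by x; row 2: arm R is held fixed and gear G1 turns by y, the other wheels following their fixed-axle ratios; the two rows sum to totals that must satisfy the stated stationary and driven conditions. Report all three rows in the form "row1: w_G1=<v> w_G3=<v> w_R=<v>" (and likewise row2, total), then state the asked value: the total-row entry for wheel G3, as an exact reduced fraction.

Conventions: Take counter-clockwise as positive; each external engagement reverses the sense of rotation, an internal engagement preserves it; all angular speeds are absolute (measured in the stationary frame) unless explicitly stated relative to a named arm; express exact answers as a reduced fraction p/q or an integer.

recognized (axles ride arm R): planetary set, 25/19/63 teeth
row 1 — lock + rotate with arm: ω_sun = ω_ring = ω_arm = x
row 2: sun turns y, ring = −(25/63)·y, arm 0
boundary: total ω_sun = x + y = 0 and total ω_arm = x = 1  ⇒  y = -1, x = 1
row 2 ring = −(25/63)·(-1) = 25/63
totals (row 1 + row 2): sun 1 + (-1) = 0, ring 1 + 25/63 = 88/63, arm 1 + 0 = 1
asked cell (total, ring) = 88/63

row1: w_G1=1 w_G3=1 w_R=1
row2: w_G1=-1 w_G3=25/63 w_R=0
total: w_G1=0 w_G3=88/63 w_R=1
asked value: 88/63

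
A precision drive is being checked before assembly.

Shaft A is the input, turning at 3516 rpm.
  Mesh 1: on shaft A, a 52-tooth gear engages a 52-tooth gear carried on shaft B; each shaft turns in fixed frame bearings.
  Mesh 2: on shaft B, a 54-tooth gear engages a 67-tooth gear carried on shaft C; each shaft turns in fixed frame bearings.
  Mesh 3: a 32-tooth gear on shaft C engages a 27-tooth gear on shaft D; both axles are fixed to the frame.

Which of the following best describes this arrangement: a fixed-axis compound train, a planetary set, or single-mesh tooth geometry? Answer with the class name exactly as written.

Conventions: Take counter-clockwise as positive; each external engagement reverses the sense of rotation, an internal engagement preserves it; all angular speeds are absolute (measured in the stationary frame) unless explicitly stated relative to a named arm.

3-mesh fixed-axis compound train (all bearings frame-fixed)
classification: fixed-axis compound train

fixed-axis compound train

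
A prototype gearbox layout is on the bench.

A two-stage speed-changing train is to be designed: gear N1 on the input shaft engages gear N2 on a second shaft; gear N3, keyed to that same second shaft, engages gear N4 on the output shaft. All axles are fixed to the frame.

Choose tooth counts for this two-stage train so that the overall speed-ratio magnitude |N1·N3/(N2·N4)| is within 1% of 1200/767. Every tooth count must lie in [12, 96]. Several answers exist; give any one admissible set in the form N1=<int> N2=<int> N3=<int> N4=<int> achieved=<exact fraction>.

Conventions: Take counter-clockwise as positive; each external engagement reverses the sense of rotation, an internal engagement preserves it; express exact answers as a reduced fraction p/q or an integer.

N1=15 N2=13 N3=80 N4=59 achieved=1200/767

2-stage fixed-axis compound train for ratio 1200/767
target = 1200/767 in lowest terms: an exact hit needs N1·N3 = k·1200 and N2·N4 = k·767 for one integer k, every count in [12, 96]; additionally prefer no 1:1 stage (N1 ≠ N2, N3 ≠ N4)
k = 1: N1·N3 = 1200 = 15·80, N2·N4 = 767 = 13·59
achieved = 15·80/(13·59) = 1200/767; |achieved − target| = 0 ≤ 12/767 ✓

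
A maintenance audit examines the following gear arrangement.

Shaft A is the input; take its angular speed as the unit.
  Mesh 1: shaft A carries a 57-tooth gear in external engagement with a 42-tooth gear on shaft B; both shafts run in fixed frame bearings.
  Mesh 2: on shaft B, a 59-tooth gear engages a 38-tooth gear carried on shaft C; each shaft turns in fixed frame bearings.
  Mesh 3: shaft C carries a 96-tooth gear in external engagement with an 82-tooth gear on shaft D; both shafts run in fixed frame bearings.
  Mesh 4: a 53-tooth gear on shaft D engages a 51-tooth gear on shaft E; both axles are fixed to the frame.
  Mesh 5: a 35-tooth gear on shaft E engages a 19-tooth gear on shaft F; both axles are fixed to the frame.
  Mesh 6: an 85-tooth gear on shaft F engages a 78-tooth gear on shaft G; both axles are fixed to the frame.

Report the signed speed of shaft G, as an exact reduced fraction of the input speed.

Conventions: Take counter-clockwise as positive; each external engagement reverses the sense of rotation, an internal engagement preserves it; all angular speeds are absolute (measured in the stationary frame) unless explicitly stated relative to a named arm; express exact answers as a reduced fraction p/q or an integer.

6-mesh fixed-axis compound train (all bearings frame-fixed)
mesh 1 [57T→42T]: |ω|/ω_in = 1×57/42 = 19/14, sense flips to −
mesh 2 [59T→38T]: |ω|/ω_in = (19/14)×59/38 = 59/28, sense flips to +
mesh 3 [96T→82T]: |ω|/ω_in = (59/28)×96/82 = 708/287, sense flips to −
mesh 4 [53T→51T]: |ω|/ω_in = (708/287)×53/51 = 12508/4879, sense flips to +
mesh 5 [35T→19T]: |ω|/ω_in = (12508/4879)×35/19 = 62540/13243, sense flips to −
mesh 6 [85T→78T]: |ω|/ω_in = (62540/13243)×85/78 = 156350/30381, sense flips to +
signed output speed (× input speed) = 156350/30381

156350/30381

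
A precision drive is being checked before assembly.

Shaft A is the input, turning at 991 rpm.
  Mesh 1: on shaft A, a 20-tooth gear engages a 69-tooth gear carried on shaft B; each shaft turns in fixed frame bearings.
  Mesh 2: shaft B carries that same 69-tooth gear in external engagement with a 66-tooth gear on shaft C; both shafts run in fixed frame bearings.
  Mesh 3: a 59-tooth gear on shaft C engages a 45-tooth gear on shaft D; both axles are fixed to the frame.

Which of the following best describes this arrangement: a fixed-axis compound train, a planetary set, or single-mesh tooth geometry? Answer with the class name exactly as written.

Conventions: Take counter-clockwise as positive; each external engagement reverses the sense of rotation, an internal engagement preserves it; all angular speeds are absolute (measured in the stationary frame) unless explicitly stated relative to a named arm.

3-mesh fixed-axis compound train (all bearings frame-fixed)
classification: fixed-axis compound train

fixed-axis compound train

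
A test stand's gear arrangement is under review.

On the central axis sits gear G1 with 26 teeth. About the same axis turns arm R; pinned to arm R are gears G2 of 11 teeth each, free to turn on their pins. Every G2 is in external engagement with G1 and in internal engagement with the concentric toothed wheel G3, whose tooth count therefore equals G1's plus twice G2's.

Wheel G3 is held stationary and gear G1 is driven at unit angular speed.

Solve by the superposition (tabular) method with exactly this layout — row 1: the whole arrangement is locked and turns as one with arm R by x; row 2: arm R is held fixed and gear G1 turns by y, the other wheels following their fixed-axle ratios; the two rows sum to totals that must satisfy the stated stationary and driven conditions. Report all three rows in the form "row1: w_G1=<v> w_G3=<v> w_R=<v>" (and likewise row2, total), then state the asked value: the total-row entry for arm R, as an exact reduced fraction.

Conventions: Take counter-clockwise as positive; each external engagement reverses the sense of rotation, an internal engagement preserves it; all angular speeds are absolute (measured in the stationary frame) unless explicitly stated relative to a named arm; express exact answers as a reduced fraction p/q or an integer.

class = planetary set [G3 = 26+2·11 = 48; Willis about the carrier]
row 1 — lock + rotate with arm: ω_sun = ω_ring = ω_arm = x
superposition row 2 [arm held]: sun y, ring −(26/48)·y, arm 0
boundary: total ω_ring = x − (26/48)·y = 0 and total ω_sun = x + y = 1  ⇒  y = 24/37, x = 13/37
row 2 ring = −(26/48)·24/37 = -13/37
totals (row 1 + row 2): sun 13/37 + 24/37 = 1, ring 13/37 + (-13/37) = 0, arm 13/37 + 0 = 13/37
asked cell (total, arm) = 13/37

row1: w_G1=13/37 w_G3=13/37 w_R=13/37
row2: w_G1=24/37 w_G3=-13/37 w_R=0
total: w_G1=1 w_G3=0 w_R=13/37
asked value: 13/37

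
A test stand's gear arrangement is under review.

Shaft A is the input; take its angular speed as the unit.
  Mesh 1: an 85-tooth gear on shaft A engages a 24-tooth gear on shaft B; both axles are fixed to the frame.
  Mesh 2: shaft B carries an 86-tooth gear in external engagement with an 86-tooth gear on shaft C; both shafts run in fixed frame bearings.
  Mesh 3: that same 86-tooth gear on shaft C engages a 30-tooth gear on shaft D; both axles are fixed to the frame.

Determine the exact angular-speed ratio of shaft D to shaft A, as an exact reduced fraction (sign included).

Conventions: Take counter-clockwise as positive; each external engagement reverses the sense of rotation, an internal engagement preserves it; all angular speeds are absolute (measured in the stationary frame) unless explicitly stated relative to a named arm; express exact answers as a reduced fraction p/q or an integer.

class = fixed-axis compound train [3 meshes; 3 ratios multiply, 3 sense flips]
mesh 1 [85T→24T]: running ratio 85/24, sense −
mesh 2 [86T→86T]: running ratio 85/24, sense +
mesh 3 [86T→30T]: running ratio 731/72, sense −
ω_out/ω_in = -731/72

-731/72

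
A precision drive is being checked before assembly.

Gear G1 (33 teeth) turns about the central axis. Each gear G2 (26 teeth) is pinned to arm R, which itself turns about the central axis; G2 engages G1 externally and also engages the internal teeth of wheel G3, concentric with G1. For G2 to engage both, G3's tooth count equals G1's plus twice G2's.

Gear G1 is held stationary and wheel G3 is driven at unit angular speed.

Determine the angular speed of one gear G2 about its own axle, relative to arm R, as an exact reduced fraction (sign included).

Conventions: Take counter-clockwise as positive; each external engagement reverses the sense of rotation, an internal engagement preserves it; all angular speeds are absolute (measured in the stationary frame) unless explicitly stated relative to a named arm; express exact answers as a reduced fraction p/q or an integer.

2805/3068

class = planetary set [G3 = 33+2·26 = 85; Willis about the carrier]
ring teeth: 33 + 2·26 = 85
33(ω_sun−ω_arm) = −85(ω_ring−ω_arm),  ω_sun = 0, ω_ring = 1
33(0−ω_arm) = −85(1−ω_arm)  ⇒  118·ω_arm = 85  ⇒  ω_arm = 85/118
sun–planet mesh: 33·(0−85/118) = −26·(ω_p−ω_arm)  ⇒  ω_p−ω_arm = 2805/3068
exact speed ratio = 2805/3068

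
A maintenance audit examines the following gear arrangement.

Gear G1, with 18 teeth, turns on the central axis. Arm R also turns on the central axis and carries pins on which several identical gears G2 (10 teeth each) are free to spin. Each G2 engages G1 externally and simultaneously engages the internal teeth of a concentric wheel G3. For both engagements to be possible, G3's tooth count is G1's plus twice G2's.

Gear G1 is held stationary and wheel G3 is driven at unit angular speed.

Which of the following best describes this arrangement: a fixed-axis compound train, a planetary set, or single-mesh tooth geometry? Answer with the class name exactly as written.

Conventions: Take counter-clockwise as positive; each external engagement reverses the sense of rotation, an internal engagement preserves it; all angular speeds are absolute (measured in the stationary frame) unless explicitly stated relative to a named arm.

planetary set

class = planetary set [G3 = 18+2·10 = 38; Willis about the carrier]
classification: planetary set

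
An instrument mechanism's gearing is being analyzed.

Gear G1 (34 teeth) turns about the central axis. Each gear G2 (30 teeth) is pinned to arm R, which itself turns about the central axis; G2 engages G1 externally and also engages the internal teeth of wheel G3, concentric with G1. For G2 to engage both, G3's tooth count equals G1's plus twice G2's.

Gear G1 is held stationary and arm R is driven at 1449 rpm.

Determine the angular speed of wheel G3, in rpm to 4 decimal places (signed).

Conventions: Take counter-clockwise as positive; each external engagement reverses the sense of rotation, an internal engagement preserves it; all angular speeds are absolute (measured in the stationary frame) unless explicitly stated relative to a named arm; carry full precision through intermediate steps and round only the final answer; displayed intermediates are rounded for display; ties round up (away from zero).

class = planetary set [G3 = 34+2·30 = 94; Willis about the carrier]
normalise by the input: solve with ω_arm = 1, then scale by 1449 rpm
ring teeth: 34 + 2·30 = 94
34(ω_sun−ω_arm) = −94(ω_ring−ω_arm),  ω_sun = 0, ω_arm = 1
ω_ring = 1 − (34/94)(0−1) = 64/47
scale: ω_ring = 64/47 × 1449 rpm = +1973.1064 rpm

+1973.1064 rpm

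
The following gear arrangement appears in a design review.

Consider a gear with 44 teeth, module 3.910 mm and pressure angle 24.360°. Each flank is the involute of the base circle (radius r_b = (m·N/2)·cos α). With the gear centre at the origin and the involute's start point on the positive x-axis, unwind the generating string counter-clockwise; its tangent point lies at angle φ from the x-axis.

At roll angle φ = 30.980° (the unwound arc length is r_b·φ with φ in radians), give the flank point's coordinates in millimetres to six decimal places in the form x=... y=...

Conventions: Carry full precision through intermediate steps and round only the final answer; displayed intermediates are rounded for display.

x=88.992975 y=4.009673

class = single-mesh tooth geometry [base-circle involute, m = 3.910, 44T]
pitch radius r_p = m·N/2 = 3.910·44/2 = 86.020000
base radius r_b = r_p·cos α = 86.020000·cos 24.360° = 78.361798
roll angle φ = 30.980° = 0.54070300 rad
x = r_b·(cos φ + φ·sin φ) = 88.992975
y = r_b·(sin φ − φ·cos φ) = 4.009673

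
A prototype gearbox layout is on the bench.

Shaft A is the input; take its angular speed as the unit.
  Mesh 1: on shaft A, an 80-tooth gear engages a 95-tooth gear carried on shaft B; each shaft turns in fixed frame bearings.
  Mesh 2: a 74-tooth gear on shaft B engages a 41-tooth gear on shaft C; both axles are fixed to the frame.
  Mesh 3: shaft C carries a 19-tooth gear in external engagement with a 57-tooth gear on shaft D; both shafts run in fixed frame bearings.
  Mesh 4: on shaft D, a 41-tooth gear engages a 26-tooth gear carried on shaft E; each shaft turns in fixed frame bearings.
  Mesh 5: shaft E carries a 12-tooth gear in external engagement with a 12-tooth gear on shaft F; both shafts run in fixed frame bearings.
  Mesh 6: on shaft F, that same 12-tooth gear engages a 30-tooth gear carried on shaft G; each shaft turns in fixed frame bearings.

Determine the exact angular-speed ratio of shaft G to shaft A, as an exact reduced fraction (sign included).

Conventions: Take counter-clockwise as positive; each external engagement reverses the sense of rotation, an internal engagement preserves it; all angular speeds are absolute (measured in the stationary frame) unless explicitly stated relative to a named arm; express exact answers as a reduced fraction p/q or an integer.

1184/3705

class = fixed-axis compound train [6 meshes; 6 ratios multiply, 6 sense flips]
mesh 1 [80T→95T]: running ratio 16/19, sense −
mesh 2 [74T→41T]: running ratio 1184/779, sense +
mesh 3 [19T→57T]: running ratio 1184/2337, sense −
mesh 4 [41T→26T]: running ratio 592/741, sense +
mesh 5 [12T→12T]: running ratio 592/741, sense −
mesh 6 [12T→30T]: running ratio 1184/3705, sense +
ω_out/ω_in = 1184/3705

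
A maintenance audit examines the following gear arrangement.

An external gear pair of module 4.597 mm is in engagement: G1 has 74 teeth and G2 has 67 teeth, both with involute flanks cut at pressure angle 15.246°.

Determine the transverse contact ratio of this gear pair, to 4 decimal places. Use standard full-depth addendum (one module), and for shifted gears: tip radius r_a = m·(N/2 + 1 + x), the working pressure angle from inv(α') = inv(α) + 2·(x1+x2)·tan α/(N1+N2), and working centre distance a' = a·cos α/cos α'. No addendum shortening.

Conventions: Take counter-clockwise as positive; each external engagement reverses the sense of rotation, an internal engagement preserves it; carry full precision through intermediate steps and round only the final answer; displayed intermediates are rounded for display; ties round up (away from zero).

class = single-mesh tooth geometry [involute pair 74T × 67T, m = 4.597]
base radii: r_b1 = 164.102834, r_b2 = 148.579593
tip radii: r_a1 = 174.686000, r_a2 = 158.596500
no profile shift: α' = α, a' = a
action lengths: √(r_a1²−r_b1²) = 59.878698, √(r_a2²−r_b2²) = 55.470302
base pitch p_b = π·m·cos α = 13.933629
CR = (59.878698 + 55.470302 − 324.088500·sin 15.24600°)/13.933629 = 2.162067
contact ratio ≈ 2.1621

2.1621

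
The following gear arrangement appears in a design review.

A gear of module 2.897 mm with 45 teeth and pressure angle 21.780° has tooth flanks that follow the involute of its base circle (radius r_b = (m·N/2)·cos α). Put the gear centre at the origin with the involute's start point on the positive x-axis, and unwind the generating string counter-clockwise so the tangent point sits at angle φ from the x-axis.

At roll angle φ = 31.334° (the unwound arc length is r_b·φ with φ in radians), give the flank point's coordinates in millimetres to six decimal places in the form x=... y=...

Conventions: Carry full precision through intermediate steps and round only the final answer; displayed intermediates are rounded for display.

class = single-mesh tooth geometry [base-circle involute, m = 2.897, 45T]
pitch radius r_p = m·N/2 = 2.897·45/2 = 65.182500
base radius r_b = r_p·cos α = 65.182500·cos 21.780° = 60.529473
roll angle φ = 31.334° = 0.54688147 rad
x = r_b·(cos φ + φ·sin φ) = 68.915409
y = r_b·(sin φ − φ·cos φ) = 3.202436

x=68.915409 y=3.202436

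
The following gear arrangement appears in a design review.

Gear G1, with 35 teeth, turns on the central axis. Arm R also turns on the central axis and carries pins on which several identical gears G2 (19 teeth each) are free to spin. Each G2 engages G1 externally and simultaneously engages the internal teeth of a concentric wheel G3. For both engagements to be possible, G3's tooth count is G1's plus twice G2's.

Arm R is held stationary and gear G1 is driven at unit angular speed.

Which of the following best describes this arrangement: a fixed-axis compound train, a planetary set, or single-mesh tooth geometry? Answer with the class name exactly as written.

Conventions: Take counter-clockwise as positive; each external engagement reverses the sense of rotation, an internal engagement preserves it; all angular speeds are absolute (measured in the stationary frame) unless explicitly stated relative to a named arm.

recognized (axles ride arm R): planetary set, 35/19/73 teeth
classification: planetary set

planetary set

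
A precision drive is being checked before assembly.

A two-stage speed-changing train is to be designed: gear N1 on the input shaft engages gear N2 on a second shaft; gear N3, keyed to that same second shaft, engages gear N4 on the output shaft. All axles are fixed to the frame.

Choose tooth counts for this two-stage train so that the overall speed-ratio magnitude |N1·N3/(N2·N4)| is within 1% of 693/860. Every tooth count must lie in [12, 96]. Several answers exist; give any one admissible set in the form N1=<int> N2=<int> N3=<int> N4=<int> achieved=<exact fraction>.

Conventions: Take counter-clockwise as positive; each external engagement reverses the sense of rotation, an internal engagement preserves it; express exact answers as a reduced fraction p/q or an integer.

N1=21 N2=20 N3=33 N4=43 achieved=693/860

2-stage fixed-axis compound train for ratio 693/860
target = 693/860 in lowest terms: an exact hit needs N1·N3 = k·693 and N2·N4 = k·860 for one integer k, every count in [12, 96]; additionally prefer no 1:1 stage (N1 ≠ N2, N3 ≠ N4)
k = 1: N1·N3 = 693 = 21·33, N2·N4 = 860 = 20·43
achieved = 21·33/(20·43) = 693/860; |achieved − target| = 0 ≤ 693/86000 ✓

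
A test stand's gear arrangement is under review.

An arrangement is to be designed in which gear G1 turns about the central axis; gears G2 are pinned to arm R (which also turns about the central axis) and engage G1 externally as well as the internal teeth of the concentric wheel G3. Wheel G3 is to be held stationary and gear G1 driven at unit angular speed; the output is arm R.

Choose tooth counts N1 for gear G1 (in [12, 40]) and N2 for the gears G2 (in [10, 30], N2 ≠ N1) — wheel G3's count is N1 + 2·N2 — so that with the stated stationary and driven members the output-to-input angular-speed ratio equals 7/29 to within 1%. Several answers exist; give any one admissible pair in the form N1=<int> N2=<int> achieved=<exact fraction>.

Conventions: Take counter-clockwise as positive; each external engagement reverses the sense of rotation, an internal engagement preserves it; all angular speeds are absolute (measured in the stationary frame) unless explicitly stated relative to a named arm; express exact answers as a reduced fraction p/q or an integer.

planetary set to be sized for 7/29 (Willis relation)
Willis with ω_ring = 0: ω_arm/ω_sun = N1/(N1+N3); set equal to 7/29  ⇒  N3/N1 = 1/(7/29) − 1 = 22/7
N3 = N1 + 2·N2  ⇒  N2/N1 = (N3/N1 − 1)/2 = (22/7 − 1)/2 = 15/14
smallest multiple with N1 ≥ 12 and N2 ≥ 10: k = 1  ⇒  N1 = 1·14 = 14, N2 = 1·15 = 15 (N1 ≤ 40, N2 ≤ 30, N2 ≠ N1 ✓), N3 = 14 + 2·15 = 44
check: N1/(N1+N3) with N1 = 14, N3 = 44 gives 7/29; |achieved − target| = 0 ≤ 7/2900 ✓

N1=14 N2=15 achieved=7/29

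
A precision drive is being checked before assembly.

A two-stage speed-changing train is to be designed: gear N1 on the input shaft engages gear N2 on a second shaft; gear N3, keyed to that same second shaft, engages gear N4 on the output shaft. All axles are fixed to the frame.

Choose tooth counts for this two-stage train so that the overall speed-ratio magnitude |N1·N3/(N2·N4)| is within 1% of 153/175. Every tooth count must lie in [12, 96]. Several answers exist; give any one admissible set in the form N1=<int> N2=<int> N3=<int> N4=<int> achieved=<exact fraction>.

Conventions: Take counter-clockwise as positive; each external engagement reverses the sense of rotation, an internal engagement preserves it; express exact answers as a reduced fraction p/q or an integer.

class = fixed-axis compound train [2-stage, 153/175 wanted]
target = 153/175 in lowest terms: an exact hit needs N1·N3 = k·153 and N2·N4 = k·175 for one integer k, every count in [12, 96]; additionally prefer no 1:1 stage (N1 ≠ N2, N3 ≠ N4)
k = 1: no 1:1-free in-range split of k·153 and k·175 into factor pairs; take k = 2
k = 2: N1·N3 = 306 = 17·18, N2·N4 = 350 = 14·25
achieved = 17·18/(14·25) = 153/175; |achieved − target| = 0 ≤ 153/17500 ✓

N1=17 N2=14 N3=18 N4=25 achieved=153/175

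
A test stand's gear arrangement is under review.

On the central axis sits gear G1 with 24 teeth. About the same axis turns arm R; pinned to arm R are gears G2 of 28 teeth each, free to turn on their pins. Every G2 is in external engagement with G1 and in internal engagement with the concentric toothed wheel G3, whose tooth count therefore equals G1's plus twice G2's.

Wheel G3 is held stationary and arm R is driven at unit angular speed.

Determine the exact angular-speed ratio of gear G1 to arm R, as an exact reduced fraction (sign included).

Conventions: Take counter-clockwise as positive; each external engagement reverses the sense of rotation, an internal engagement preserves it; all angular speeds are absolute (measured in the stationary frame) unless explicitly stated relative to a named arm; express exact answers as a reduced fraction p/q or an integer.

topology: planetary set — G1 24T / G2 28T / G3 80T, arm = carrier (Willis)
ring teeth: 24 + 2·28 = 80
24(ω_sun−ω_arm) = −80(ω_ring−ω_arm),  ω_ring = 0, ω_arm = 1
ω_sun = 1 − (80/24)(0−1) = 13/3
ω_out/ω_in = 13/3

13/3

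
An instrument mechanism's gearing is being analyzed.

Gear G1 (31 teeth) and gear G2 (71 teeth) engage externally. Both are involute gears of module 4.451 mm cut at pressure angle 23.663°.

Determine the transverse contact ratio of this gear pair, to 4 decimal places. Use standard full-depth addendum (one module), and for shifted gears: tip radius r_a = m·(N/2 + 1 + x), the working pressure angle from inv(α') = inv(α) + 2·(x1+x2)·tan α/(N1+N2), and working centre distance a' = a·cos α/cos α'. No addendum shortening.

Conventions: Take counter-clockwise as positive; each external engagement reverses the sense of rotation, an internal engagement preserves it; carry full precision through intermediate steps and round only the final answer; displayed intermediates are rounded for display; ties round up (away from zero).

recognized (one external pair, fixed centres): single-mesh tooth geometry, m = 4.451, N1 = 31, N2 = 71
base radii: r_b1 = 63.189915, r_b2 = 144.725288
tip radii: r_a1 = 73.441500, r_a2 = 162.461500
no profile shift: α' = α, a' = a
action lengths: √(r_a1²−r_b1²) = 37.425775, √(r_a2²−r_b2²) = 73.812803
base pitch p_b = π·m·cos α = 12.807547
CR = (37.425775 + 73.812803 − 227.001000·sin 23.66300°)/12.807547 = 1.571751
contact ratio ≈ 1.5718

1.5718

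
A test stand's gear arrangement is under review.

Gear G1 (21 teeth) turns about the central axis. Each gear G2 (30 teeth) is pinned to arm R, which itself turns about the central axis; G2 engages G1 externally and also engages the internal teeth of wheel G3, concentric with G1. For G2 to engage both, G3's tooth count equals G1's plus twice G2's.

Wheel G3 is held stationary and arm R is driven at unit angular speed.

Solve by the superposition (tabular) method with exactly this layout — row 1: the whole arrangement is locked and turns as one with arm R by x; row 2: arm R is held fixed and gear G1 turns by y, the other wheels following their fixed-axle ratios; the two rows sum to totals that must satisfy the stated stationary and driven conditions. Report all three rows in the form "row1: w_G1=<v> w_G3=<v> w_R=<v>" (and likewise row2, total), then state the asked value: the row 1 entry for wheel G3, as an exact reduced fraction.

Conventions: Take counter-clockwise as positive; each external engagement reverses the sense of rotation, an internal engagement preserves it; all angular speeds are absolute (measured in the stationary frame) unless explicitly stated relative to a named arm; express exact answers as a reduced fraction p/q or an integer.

topology: planetary set — G1 21T / G2 30T / G3 81T, arm = carrier (Willis)
row 1 (train locked, turned with arm): all members turn x
row 2: sun turns y, ring = −(21/81)·y, arm 0
boundary: total ω_ring = x − (21/81)·y = 0 and total ω_arm = x = 1  ⇒  y = 27/7, x = 1
row 2 ring = −(21/81)·27/7 = -1
totals (row 1 + row 2): sun 1 + 27/7 = 34/7, ring 1 + (-1) = 0, arm 1 + 0 = 1
asked cell (row1, ring) = 1

row1: w_G1=1 w_G3=1 w_R=1
row2: w_G1=27/7 w_G3=-1 w_R=0
total: w_G1=34/7 w_G3=0 w_R=1
asked value: 1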